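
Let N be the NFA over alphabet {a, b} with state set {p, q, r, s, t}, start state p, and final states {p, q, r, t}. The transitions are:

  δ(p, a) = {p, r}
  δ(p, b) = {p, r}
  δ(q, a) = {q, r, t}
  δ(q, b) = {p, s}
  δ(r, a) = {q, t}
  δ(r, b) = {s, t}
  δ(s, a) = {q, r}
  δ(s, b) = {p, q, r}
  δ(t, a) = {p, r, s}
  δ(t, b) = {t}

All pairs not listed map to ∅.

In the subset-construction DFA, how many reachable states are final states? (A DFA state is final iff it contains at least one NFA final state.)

Start state of the DFA: {p}.
{p} --a--> {p, r}  [new]
{p} --b--> {p, r}  [seen]
{p, r} --a--> {p, q, r, t}  [new]
{p, r} --b--> {p, r, s, t}  [new]
{p, q, r, t} --a--> {p, q, r, s, t}  [new]
{p, q, r, t} --b--> {p, r, s, t}  [seen]
{p, r, s, t} --a--> {p, q, r, s, t}  [seen]
{p, r, s, t} --b--> {p, q, r, s, t}  [seen]
{p, q, r, s, t} --a--> {p, q, r, s, t}  [seen]
{p, q, r, s, t} --b--> {p, q, r, s, t}  [seen]
Reachable DFA states: {p}, {p, r}, {p, q, r, t}, {p, r, s, t}, {p, q, r, s, t}.
Accepting DFA states (contain an NFA accepting state): {p}, {p, r}, {p, q, r, t}, {p, r, s, t}, {p, q, r, s, t}.

5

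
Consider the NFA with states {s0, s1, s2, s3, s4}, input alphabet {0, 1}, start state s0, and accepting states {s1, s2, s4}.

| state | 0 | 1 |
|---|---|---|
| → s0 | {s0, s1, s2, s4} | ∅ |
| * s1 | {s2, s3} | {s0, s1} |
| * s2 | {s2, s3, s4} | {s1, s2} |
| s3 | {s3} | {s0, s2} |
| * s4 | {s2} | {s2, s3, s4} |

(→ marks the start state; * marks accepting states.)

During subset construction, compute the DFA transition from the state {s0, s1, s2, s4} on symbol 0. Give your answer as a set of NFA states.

{s0, s1, s2, s3, s4}

δ(s0,0) = {s0, s1, s2, s4}; δ(s1,0) = {s2, s3}; δ(s2,0) = {s2, s3, s4}; δ(s4,0) = {s2}.
Union: {s0, s1, s2, s3, s4}.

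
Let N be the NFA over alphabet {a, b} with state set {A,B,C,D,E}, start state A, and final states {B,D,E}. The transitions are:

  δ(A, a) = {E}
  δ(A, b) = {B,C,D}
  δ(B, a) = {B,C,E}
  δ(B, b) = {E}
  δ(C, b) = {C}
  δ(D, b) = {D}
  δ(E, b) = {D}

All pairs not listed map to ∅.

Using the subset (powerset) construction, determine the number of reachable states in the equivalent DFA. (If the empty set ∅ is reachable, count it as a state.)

8

Start state of the DFA: {A}.
{A} --a--> {E}  [new]
{A} --b--> {B,C,D}  [new]
{E} --a--> ∅  [new]
{E} --b--> {D}  [new]
{B,C,D} --a--> {B,C,E}  [new]
{B,C,D} --b--> {C,D,E}  [new]
∅ --a--> ∅  [seen]
∅ --b--> ∅  [seen]
{D} --a--> ∅  [seen]
{D} --b--> {D}  [seen]
{B,C,E} --a--> {B,C,E}  [seen]
{B,C,E} --b--> {C,D,E}  [seen]
{C,D,E} --a--> ∅  [seen]
{C,D,E} --b--> {C,D}  [new]
{C,D} --a--> ∅  [seen]
{C,D} --b--> {C,D}  [seen]
Reachable DFA states: {A}, {E}, {B,C,D}, ∅, {D}, {B,C,E}, {C,D,E}, {C,D}.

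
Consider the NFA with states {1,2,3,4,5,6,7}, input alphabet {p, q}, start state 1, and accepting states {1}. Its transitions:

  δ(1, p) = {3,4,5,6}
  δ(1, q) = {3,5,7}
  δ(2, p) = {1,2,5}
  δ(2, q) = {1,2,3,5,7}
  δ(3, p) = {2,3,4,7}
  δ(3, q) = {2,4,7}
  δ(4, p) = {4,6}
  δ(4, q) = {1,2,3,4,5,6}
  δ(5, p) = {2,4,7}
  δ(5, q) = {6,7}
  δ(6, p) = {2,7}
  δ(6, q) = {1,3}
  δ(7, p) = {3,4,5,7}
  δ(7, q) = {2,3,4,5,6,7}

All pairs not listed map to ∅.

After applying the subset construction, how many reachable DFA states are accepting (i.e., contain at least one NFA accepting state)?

Start state of the DFA: {1}.
{1} --p--> {3,4,5,6}  [new]
{1} --q--> {3,5,7}  [new]
{3,4,5,6} --p--> {2,3,4,6,7}  [new]
{3,4,5,6} --q--> {1,2,3,4,5,6,7}  [new]
{3,5,7} --p--> {2,3,4,5,7}  [new]
{3,5,7} --q--> {2,3,4,5,6,7}  [new]
{2,3,4,6,7} --p--> {1,2,3,4,5,6,7}  [seen]
{2,3,4,6,7} --q--> {1,2,3,4,5,6,7}  [seen]
{1,2,3,4,5,6,7} --p--> {1,2,3,4,5,6,7}  [seen]
{1,2,3,4,5,6,7} --q--> {1,2,3,4,5,6,7}  [seen]
{2,3,4,5,7} --p--> {1,2,3,4,5,6,7}  [seen]
{2,3,4,5,7} --q--> {1,2,3,4,5,6,7}  [seen]
{2,3,4,5,6,7} --p--> {1,2,3,4,5,6,7}  [seen]
{2,3,4,5,6,7} --q--> {1,2,3,4,5,6,7}  [seen]
Reachable DFA states: {1}, {3,4,5,6}, {3,5,7}, {2,3,4,6,7}, {1,2,3,4,5,6,7}, {2,3,4,5,7}, {2,3,4,5,6,7}.
Accepting DFA states (contain an NFA accepting state): {1}, {1,2,3,4,5,6,7}.

2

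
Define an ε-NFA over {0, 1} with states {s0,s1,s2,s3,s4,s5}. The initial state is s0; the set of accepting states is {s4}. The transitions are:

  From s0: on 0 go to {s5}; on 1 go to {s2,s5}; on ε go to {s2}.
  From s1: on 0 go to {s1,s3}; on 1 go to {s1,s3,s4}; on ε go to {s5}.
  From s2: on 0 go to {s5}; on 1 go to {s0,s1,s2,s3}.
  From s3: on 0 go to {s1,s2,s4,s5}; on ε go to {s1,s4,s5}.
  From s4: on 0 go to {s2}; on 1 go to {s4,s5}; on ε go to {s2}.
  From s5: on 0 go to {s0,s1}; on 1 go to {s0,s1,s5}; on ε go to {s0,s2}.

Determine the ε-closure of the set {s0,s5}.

{s0,s2,s5}

Begin with {s0,s5}.
s0 →ε {s2}; add s2.
ε-closure = {s0,s2,s5}.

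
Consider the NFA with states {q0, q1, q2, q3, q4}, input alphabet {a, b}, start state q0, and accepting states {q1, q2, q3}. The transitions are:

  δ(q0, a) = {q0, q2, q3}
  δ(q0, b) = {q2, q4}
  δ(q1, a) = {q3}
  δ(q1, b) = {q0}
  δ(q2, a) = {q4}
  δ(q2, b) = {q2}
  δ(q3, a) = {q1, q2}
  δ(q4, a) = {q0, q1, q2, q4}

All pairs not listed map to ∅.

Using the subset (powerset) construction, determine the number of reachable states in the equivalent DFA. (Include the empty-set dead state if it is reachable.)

Start state of the DFA: {q0}.
{q0} --a--> {q0, q2, q3}  [new]
{q0} --b--> {q2, q4}  [new]
{q0, q2, q3} --a--> {q0, q1, q2, q3, q4}  [new]
{q0, q2, q3} --b--> {q2, q4}  [seen]
{q2, q4} --a--> {q0, q1, q2, q4}  [new]
{q2, q4} --b--> {q2}  [new]
{q0, q1, q2, q3, q4} --a--> {q0, q1, q2, q3, q4}  [seen]
{q0, q1, q2, q3, q4} --b--> {q0, q2, q4}  [new]
{q0, q1, q2, q4} --a--> {q0, q1, q2, q3, q4}  [seen]
{q0, q1, q2, q4} --b--> {q0, q2, q4}  [seen]
{q2} --a--> {q4}  [new]
{q2} --b--> {q2}  [seen]
{q0, q2, q4} --a--> {q0, q1, q2, q3, q4}  [seen]
{q0, q2, q4} --b--> {q2, q4}  [seen]
{q4} --a--> {q0, q1, q2, q4}  [seen]
{q4} --b--> ∅  [new]
∅ --a--> ∅  [seen]
∅ --b--> ∅  [seen]
Reachable DFA states: {q0}, {q0, q2, q3}, {q2, q4}, {q0, q1, q2, q3, q4}, {q0, q1, q2, q4}, {q2}, {q0, q2, q4}, {q4}, ∅.

9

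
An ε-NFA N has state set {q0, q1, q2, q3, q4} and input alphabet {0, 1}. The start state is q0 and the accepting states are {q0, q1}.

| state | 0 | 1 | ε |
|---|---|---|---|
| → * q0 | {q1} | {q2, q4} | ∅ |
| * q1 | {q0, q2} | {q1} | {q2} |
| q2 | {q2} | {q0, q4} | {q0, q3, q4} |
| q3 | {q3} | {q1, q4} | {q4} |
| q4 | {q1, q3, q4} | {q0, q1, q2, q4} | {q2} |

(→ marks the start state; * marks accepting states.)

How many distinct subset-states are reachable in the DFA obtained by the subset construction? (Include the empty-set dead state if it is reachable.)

Start state of the DFA: {q0} (ε-closure of the NFA start).
{q0} --0--> {q0, q1, q2, q3, q4}  [new]
{q0} --1--> {q0, q2, q3, q4}  [new]
{q0, q1, q2, q3, q4} --0--> {q0, q1, q2, q3, q4}  [seen]
{q0, q1, q2, q3, q4} --1--> {q0, q1, q2, q3, q4}  [seen]
{q0, q2, q3, q4} --0--> {q0, q1, q2, q3, q4}  [seen]
{q0, q2, q3, q4} --1--> {q0, q1, q2, q3, q4}  [seen]
Reachable DFA states: {q0}, {q0, q1, q2, q3, q4}, {q0, q2, q3, q4}.

3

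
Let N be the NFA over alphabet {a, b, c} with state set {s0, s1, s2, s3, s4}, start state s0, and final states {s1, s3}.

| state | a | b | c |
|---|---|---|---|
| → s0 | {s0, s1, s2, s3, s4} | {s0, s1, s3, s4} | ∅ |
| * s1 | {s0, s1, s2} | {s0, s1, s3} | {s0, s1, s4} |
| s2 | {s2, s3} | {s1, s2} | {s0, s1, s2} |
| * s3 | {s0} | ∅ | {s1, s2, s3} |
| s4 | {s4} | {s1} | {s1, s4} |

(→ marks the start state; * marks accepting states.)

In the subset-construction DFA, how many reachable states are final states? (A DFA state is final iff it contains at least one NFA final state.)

2

Start state of the DFA: {s0}.
{s0} --a--> {s0, s1, s2, s3, s4}  [new]
{s0} --b--> {s0, s1, s3, s4}  [new]
{s0} --c--> ∅  [new]
{s0, s1, s2, s3, s4} --a--> {s0, s1, s2, s3, s4}  [seen]
{s0, s1, s2, s3, s4} --b--> {s0, s1, s2, s3, s4}  [seen]
{s0, s1, s2, s3, s4} --c--> {s0, s1, s2, s3, s4}  [seen]
{s0, s1, s3, s4} --a--> {s0, s1, s2, s3, s4}  [seen]
{s0, s1, s3, s4} --b--> {s0, s1, s3, s4}  [seen]
{s0, s1, s3, s4} --c--> {s0, s1, s2, s3, s4}  [seen]
∅ --a--> ∅  [seen]
∅ --b--> ∅  [seen]
∅ --c--> ∅  [seen]
Reachable DFA states: {s0}, {s0, s1, s2, s3, s4}, {s0, s1, s3, s4}, ∅.
Accepting DFA states (contain an NFA accepting state): {s0, s1, s2, s3, s4}, {s0, s1, s3, s4}.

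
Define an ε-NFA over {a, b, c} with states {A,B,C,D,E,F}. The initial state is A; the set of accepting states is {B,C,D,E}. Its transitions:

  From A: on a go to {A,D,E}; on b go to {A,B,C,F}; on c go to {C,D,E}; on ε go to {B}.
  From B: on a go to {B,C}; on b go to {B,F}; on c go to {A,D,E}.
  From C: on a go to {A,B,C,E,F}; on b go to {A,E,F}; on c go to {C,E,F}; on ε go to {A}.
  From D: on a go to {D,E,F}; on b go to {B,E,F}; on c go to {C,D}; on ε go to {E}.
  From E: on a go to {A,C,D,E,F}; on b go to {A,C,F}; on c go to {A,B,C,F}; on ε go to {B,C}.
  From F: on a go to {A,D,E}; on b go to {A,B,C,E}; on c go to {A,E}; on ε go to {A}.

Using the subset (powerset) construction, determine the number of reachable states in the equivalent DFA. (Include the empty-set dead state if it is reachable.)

Start state of the DFA: {A,B} (ε-closure of the NFA start).
{A,B} --a--> {A,B,C,D,E}  [new]
{A,B} --b--> {A,B,C,F}  [new]
{A,B} --c--> {A,B,C,D,E}  [seen]
{A,B,C,D,E} --a--> {A,B,C,D,E,F}  [new]
{A,B,C,D,E} --b--> {A,B,C,E,F}  [new]
{A,B,C,D,E} --c--> {A,B,C,D,E,F}  [seen]
{A,B,C,F} --a--> {A,B,C,D,E,F}  [seen]
{A,B,C,F} --b--> {A,B,C,E,F}  [seen]
{A,B,C,F} --c--> {A,B,C,D,E,F}  [seen]
{A,B,C,D,E,F} --a--> {A,B,C,D,E,F}  [seen]
{A,B,C,D,E,F} --b--> {A,B,C,E,F}  [seen]
{A,B,C,D,E,F} --c--> {A,B,C,D,E,F}  [seen]
{A,B,C,E,F} --a--> {A,B,C,D,E,F}  [seen]
{A,B,C,E,F} --b--> {A,B,C,E,F}  [seen]
{A,B,C,E,F} --c--> {A,B,C,D,E,F}  [seen]
Reachable DFA states: {A,B}, {A,B,C,D,E}, {A,B,C,F}, {A,B,C,D,E,F}, {A,B,C,E,F}.

5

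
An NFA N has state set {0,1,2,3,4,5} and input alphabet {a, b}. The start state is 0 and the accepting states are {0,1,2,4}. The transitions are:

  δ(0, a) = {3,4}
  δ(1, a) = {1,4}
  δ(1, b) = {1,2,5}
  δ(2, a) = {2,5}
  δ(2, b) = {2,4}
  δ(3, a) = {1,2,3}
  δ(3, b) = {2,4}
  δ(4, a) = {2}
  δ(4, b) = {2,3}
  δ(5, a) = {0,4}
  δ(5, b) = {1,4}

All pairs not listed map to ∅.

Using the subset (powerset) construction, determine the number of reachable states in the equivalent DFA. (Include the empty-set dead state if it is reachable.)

Start state of the DFA: {0}.
{0} --a--> {3,4}  [new]
{0} --b--> ∅  [new]
{3,4} --a--> {1,2,3}  [new]
{3,4} --b--> {2,3,4}  [new]
∅ --a--> ∅  [seen]
∅ --b--> ∅  [seen]
{1,2,3} --a--> {1,2,3,4,5}  [new]
{1,2,3} --b--> {1,2,4,5}  [new]
{2,3,4} --a--> {1,2,3,5}  [new]
{2,3,4} --b--> {2,3,4}  [seen]
{1,2,3,4,5} --a--> {0,1,2,3,4,5}  [new]
{1,2,3,4,5} --b--> {1,2,3,4,5}  [seen]
{1,2,4,5} --a--> {0,1,2,4,5}  [new]
{1,2,4,5} --b--> {1,2,3,4,5}  [seen]
{1,2,3,5} --a--> {0,1,2,3,4,5}  [seen]
{1,2,3,5} --b--> {1,2,4,5}  [seen]
{0,1,2,3,4,5} --a--> {0,1,2,3,4,5}  [seen]
{0,1,2,3,4,5} --b--> {1,2,3,4,5}  [seen]
{0,1,2,4,5} --a--> {0,1,2,3,4,5}  [seen]
{0,1,2,4,5} --b--> {1,2,3,4,5}  [seen]
Reachable DFA states: {0}, {3,4}, ∅, {1,2,3}, {2,3,4}, {1,2,3,4,5}, {1,2,4,5}, {1,2,3,5}, {0,1,2,3,4,5}, {0,1,2,4,5}.

10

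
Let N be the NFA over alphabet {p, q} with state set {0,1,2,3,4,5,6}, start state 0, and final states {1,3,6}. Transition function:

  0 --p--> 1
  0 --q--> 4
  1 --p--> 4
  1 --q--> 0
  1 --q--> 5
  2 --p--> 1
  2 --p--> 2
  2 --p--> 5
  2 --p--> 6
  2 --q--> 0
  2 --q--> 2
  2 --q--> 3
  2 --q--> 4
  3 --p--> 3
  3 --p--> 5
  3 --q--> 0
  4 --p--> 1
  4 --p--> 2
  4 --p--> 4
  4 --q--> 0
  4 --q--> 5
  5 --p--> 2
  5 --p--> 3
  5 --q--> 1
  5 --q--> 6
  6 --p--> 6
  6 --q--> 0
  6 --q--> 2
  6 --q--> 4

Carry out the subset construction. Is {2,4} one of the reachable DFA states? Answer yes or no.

Start state of the DFA: {0}.
{0} --p--> {1}  [new]
{0} --q--> {4}  [new]
{1} --p--> {4}  [seen]
{1} --q--> {0,5}  [new]
{4} --p--> {1,2,4}  [new]
{4} --q--> {0,5}  [seen]
{0,5} --p--> {1,2,3}  [new]
{0,5} --q--> {1,4,6}  [new]
{1,2,4} --p--> {1,2,4,5,6}  [new]
{1,2,4} --q--> {0,2,3,4,5}  [new]
{1,2,3} --p--> {1,2,3,4,5,6}  [new]
{1,2,3} --q--> {0,2,3,4,5}  [seen]
{1,4,6} --p--> {1,2,4,6}  [new]
{1,4,6} --q--> {0,2,4,5}  [new]
{1,2,4,5,6} --p--> {1,2,3,4,5,6}  [seen]
{1,2,4,5,6} --q--> {0,1,2,3,4,5,6}  [new]
{0,2,3,4,5} --p--> {1,2,3,4,5,6}  [seen]
{0,2,3,4,5} --q--> {0,1,2,3,4,5,6}  [seen]
{1,2,3,4,5,6} --p--> {1,2,3,4,5,6}  [seen]
{1,2,3,4,5,6} --q--> {0,1,2,3,4,5,6}  [seen]
{1,2,4,6} --p--> {1,2,4,5,6}  [seen]
{1,2,4,6} --q--> {0,2,3,4,5}  [seen]
{0,2,4,5} --p--> {1,2,3,4,5,6}  [seen]
{0,2,4,5} --q--> {0,1,2,3,4,5,6}  [seen]
{0,1,2,3,4,5,6} --p--> {1,2,3,4,5,6}  [seen]
{0,1,2,3,4,5,6} --q--> {0,1,2,3,4,5,6}  [seen]
Reachable DFA states: {0}, {1}, {4}, {0,5}, {1,2,4}, {1,2,3}, {1,4,6}, {1,2,4,5,6}, {0,2,3,4,5}, {1,2,3,4,5,6}, {1,2,4,6}, {0,2,4,5}, {0,1,2,3,4,5,6}.
{2,4} is not among them.

no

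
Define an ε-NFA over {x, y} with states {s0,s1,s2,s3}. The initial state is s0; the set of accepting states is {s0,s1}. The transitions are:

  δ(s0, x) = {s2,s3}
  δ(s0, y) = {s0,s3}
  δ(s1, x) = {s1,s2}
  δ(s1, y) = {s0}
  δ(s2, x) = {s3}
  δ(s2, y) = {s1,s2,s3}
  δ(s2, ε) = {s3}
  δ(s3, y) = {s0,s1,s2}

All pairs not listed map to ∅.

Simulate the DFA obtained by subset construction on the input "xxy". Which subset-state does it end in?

Start: {s0}.
δ(s0,x) = {s2,s3}.
Union: {s2,s3}.
After x: {s2,s3}.
δ(s2,x) = {s3}; δ(s3,x) = ∅.
Union: {s3}.
After x: {s3}.
δ(s3,y) = {s0,s1,s2}.
Union: {s0,s1,s2}.
ε-closure gives {s0,s1,s2,s3}.
After y: {s0,s1,s2,s3}.

{s0,s1,s2,s3}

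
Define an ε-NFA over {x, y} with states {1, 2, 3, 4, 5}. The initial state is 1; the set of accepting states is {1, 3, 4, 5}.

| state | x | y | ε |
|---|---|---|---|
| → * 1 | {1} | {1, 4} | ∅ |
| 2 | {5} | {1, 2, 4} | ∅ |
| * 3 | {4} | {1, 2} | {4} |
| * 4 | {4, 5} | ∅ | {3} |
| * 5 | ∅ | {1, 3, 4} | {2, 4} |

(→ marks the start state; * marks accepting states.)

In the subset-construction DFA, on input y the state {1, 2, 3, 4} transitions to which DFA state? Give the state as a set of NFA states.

δ(1,y) = {1, 4}; δ(2,y) = {1, 2, 4}; δ(3,y) = {1, 2}; δ(4,y) = ∅.
Union: {1, 2, 4}.
ε-closure gives {1, 2, 3, 4}.

{1, 2, 3, 4}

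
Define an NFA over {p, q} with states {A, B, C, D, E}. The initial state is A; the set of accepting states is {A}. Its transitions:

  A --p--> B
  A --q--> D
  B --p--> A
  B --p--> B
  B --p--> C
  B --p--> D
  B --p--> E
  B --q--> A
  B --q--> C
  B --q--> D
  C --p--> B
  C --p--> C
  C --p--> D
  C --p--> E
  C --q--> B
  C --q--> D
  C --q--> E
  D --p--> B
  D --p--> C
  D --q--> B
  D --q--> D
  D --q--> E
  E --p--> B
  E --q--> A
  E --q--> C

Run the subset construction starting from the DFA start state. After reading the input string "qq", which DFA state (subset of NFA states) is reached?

{B, D, E}

Start: {A}.
δ(A,q) = {D}.
Union: {D}.
After q: {D}.
δ(D,q) = {B, D, E}.
Union: {B, D, E}.
After q: {B, D, E}.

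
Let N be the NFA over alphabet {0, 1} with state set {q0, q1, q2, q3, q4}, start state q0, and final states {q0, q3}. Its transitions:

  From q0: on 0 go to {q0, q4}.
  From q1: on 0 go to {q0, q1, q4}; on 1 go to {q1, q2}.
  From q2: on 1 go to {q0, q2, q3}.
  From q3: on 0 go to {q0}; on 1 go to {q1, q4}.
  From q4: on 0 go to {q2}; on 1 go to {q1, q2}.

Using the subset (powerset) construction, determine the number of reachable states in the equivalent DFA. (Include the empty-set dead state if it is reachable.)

9

Start state of the DFA: {q0}.
{q0} --0--> {q0, q4}  [new]
{q0} --1--> ∅  [new]
{q0, q4} --0--> {q0, q2, q4}  [new]
{q0, q4} --1--> {q1, q2}  [new]
∅ --0--> ∅  [seen]
∅ --1--> ∅  [seen]
{q0, q2, q4} --0--> {q0, q2, q4}  [seen]
{q0, q2, q4} --1--> {q0, q1, q2, q3}  [new]
{q1, q2} --0--> {q0, q1, q4}  [new]
{q1, q2} --1--> {q0, q1, q2, q3}  [seen]
{q0, q1, q2, q3} --0--> {q0, q1, q4}  [seen]
{q0, q1, q2, q3} --1--> {q0, q1, q2, q3, q4}  [new]
{q0, q1, q4} --0--> {q0, q1, q2, q4}  [new]
{q0, q1, q4} --1--> {q1, q2}  [seen]
{q0, q1, q2, q3, q4} --0--> {q0, q1, q2, q4}  [seen]
{q0, q1, q2, q3, q4} --1--> {q0, q1, q2, q3, q4}  [seen]
{q0, q1, q2, q4} --0--> {q0, q1, q2, q4}  [seen]
{q0, q1, q2, q4} --1--> {q0, q1, q2, q3}  [seen]
Reachable DFA states: {q0}, {q0, q4}, ∅, {q0, q2, q4}, {q1, q2}, {q0, q1, q2, q3}, {q0, q1, q4}, {q0, q1, q2, q3, q4}, {q0, q1, q2, q4}.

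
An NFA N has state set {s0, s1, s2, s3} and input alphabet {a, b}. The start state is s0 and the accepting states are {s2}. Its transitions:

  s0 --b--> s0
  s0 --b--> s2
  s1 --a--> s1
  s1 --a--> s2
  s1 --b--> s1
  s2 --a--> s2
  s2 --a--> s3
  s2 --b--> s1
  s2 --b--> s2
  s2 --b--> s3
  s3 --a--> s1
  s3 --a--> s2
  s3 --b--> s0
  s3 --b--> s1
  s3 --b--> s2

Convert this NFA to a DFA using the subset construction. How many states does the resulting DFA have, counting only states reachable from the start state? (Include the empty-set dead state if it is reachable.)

Start state of the DFA: {s0}.
{s0} --a--> ∅  [new]
{s0} --b--> {s0, s2}  [new]
∅ --a--> ∅  [seen]
∅ --b--> ∅  [seen]
{s0, s2} --a--> {s2, s3}  [new]
{s0, s2} --b--> {s0, s1, s2, s3}  [new]
{s2, s3} --a--> {s1, s2, s3}  [new]
{s2, s3} --b--> {s0, s1, s2, s3}  [seen]
{s0, s1, s2, s3} --a--> {s1, s2, s3}  [seen]
{s0, s1, s2, s3} --b--> {s0, s1, s2, s3}  [seen]
{s1, s2, s3} --a--> {s1, s2, s3}  [seen]
{s1, s2, s3} --b--> {s0, s1, s2, s3}  [seen]
Reachable DFA states: {s0}, ∅, {s0, s2}, {s2, s3}, {s0, s1, s2, s3}, {s1, s2, s3}.

6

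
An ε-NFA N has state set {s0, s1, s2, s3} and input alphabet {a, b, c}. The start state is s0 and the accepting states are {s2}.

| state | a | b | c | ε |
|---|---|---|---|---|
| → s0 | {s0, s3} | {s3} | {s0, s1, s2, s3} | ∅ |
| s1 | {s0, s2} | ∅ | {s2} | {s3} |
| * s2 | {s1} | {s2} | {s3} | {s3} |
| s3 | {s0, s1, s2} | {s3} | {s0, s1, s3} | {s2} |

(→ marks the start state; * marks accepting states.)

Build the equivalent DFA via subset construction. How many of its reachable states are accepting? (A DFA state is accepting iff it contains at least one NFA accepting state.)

3

Start state of the DFA: {s0} (ε-closure of the NFA start).
{s0} --a--> {s0, s2, s3}  [new]
{s0} --b--> {s2, s3}  [new]
{s0} --c--> {s0, s1, s2, s3}  [new]
{s0, s2, s3} --a--> {s0, s1, s2, s3}  [seen]
{s0, s2, s3} --b--> {s2, s3}  [seen]
{s0, s2, s3} --c--> {s0, s1, s2, s3}  [seen]
{s2, s3} --a--> {s0, s1, s2, s3}  [seen]
{s2, s3} --b--> {s2, s3}  [seen]
{s2, s3} --c--> {s0, s1, s2, s3}  [seen]
{s0, s1, s2, s3} --a--> {s0, s1, s2, s3}  [seen]
{s0, s1, s2, s3} --b--> {s2, s3}  [seen]
{s0, s1, s2, s3} --c--> {s0, s1, s2, s3}  [seen]
Reachable DFA states: {s0}, {s0, s2, s3}, {s2, s3}, {s0, s1, s2, s3}.
Accepting DFA states (contain an NFA accepting state): {s0, s2, s3}, {s2, s3}, {s0, s1, s2, s3}.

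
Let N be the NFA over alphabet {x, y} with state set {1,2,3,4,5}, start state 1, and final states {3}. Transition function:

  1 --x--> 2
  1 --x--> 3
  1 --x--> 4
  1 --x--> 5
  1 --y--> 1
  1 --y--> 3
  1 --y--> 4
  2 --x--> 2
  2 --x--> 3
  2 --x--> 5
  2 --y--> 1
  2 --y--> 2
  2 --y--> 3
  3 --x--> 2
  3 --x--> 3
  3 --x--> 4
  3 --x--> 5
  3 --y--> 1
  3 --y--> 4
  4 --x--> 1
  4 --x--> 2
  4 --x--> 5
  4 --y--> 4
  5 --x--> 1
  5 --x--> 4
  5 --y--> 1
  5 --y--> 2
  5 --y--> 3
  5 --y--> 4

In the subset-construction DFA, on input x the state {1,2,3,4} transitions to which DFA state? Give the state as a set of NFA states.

{1,2,3,4,5}

δ(1,x) = {2,3,4,5}; δ(2,x) = {2,3,5}; δ(3,x) = {2,3,4,5}; δ(4,x) = {1,2,5}.
Union: {1,2,3,4,5}.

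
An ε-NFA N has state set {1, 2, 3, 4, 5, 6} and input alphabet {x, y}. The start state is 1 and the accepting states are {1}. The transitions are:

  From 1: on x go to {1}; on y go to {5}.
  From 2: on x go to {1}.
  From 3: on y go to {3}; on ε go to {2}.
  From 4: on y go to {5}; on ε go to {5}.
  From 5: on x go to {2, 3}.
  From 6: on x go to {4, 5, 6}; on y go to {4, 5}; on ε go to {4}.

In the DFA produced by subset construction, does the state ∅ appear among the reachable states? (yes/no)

yes

Start state of the DFA: {1} (ε-closure of the NFA start).
{1} --x--> {1}  [seen]
{1} --y--> {5}  [new]
{5} --x--> {2, 3}  [new]
{5} --y--> ∅  [new]
{2, 3} --x--> {1}  [seen]
{2, 3} --y--> {2, 3}  [seen]
∅ --x--> ∅  [seen]
∅ --y--> ∅  [seen]
Reachable DFA states: {1}, {5}, {2, 3}, ∅.
∅ is among them.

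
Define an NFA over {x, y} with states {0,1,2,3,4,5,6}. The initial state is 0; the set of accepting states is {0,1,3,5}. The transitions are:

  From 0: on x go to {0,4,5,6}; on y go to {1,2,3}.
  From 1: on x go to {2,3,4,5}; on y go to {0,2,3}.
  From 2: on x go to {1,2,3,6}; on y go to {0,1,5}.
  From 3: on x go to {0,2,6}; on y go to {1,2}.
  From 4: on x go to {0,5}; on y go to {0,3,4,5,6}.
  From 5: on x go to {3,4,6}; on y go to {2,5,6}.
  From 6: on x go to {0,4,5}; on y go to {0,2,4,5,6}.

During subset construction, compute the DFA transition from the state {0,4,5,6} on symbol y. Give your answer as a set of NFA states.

{0,1,2,3,4,5,6}

δ(0,y) = {1,2,3}; δ(4,y) = {0,3,4,5,6}; δ(5,y) = {2,5,6}; δ(6,y) = {0,2,4,5,6}.
Union: {0,1,2,3,4,5,6}.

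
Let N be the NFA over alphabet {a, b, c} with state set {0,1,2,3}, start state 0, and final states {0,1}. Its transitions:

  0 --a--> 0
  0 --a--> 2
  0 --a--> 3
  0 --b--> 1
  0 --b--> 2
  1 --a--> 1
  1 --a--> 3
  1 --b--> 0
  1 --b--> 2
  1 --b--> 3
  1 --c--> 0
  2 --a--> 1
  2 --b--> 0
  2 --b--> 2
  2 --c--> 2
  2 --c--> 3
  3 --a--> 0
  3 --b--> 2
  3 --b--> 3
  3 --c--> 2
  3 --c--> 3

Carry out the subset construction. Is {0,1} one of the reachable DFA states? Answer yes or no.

yes

Start state of the DFA: {0}.
{0} --a--> {0,2,3}  [new]
{0} --b--> {1,2}  [new]
{0} --c--> ∅  [new]
{0,2,3} --a--> {0,1,2,3}  [new]
{0,2,3} --b--> {0,1,2,3}  [seen]
{0,2,3} --c--> {2,3}  [new]
{1,2} --a--> {1,3}  [new]
{1,2} --b--> {0,2,3}  [seen]
{1,2} --c--> {0,2,3}  [seen]
∅ --a--> ∅  [seen]
∅ --b--> ∅  [seen]
∅ --c--> ∅  [seen]
{0,1,2,3} --a--> {0,1,2,3}  [seen]
{0,1,2,3} --b--> {0,1,2,3}  [seen]
{0,1,2,3} --c--> {0,2,3}  [seen]
{2,3} --a--> {0,1}  [new]
{2,3} --b--> {0,2,3}  [seen]
{2,3} --c--> {2,3}  [seen]
{1,3} --a--> {0,1,3}  [new]
{1,3} --b--> {0,2,3}  [seen]
{1,3} --c--> {0,2,3}  [seen]
{0,1} --a--> {0,1,2,3}  [seen]
{0,1} --b--> {0,1,2,3}  [seen]
{0,1} --c--> {0}  [seen]
{0,1,3} --a--> {0,1,2,3}  [seen]
{0,1,3} --b--> {0,1,2,3}  [seen]
{0,1,3} --c--> {0,2,3}  [seen]
Reachable DFA states: {0}, {0,2,3}, {1,2}, ∅, {0,1,2,3}, {2,3}, {1,3}, {0,1}, {0,1,3}.
{0,1} is among them.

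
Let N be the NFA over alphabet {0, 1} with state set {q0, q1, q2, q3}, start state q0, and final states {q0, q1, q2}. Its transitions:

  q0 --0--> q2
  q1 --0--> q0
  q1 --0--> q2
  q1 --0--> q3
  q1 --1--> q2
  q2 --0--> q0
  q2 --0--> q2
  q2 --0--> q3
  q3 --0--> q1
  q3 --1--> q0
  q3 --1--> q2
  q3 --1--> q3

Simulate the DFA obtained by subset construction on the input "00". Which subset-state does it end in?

Start: {q0}.
δ(q0,0) = {q2}.
Union: {q2}.
After 0: {q2}.
δ(q2,0) = {q0, q2, q3}.
Union: {q0, q2, q3}.
After 0: {q0, q2, q3}.

{q0, q2, q3}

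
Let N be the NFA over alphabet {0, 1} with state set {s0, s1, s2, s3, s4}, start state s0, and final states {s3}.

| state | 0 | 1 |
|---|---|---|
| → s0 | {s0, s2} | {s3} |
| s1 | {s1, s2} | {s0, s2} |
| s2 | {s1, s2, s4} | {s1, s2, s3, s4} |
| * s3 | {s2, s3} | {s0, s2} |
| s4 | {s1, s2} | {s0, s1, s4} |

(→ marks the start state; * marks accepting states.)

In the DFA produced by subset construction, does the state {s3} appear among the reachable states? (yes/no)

Start state of the DFA: {s0}.
{s0} --0--> {s0, s2}  [new]
{s0} --1--> {s3}  [new]
{s0, s2} --0--> {s0, s1, s2, s4}  [new]
{s0, s2} --1--> {s1, s2, s3, s4}  [new]
{s3} --0--> {s2, s3}  [new]
{s3} --1--> {s0, s2}  [seen]
{s0, s1, s2, s4} --0--> {s0, s1, s2, s4}  [seen]
{s0, s1, s2, s4} --1--> {s0, s1, s2, s3, s4}  [new]
{s1, s2, s3, s4} --0--> {s1, s2, s3, s4}  [seen]
{s1, s2, s3, s4} --1--> {s0, s1, s2, s3, s4}  [seen]
{s2, s3} --0--> {s1, s2, s3, s4}  [seen]
{s2, s3} --1--> {s0, s1, s2, s3, s4}  [seen]
{s0, s1, s2, s3, s4} --0--> {s0, s1, s2, s3, s4}  [seen]
{s0, s1, s2, s3, s4} --1--> {s0, s1, s2, s3, s4}  [seen]
Reachable DFA states: {s0}, {s0, s2}, {s3}, {s0, s1, s2, s4}, {s1, s2, s3, s4}, {s2, s3}, {s0, s1, s2, s3, s4}.
{s3} is among them.

yes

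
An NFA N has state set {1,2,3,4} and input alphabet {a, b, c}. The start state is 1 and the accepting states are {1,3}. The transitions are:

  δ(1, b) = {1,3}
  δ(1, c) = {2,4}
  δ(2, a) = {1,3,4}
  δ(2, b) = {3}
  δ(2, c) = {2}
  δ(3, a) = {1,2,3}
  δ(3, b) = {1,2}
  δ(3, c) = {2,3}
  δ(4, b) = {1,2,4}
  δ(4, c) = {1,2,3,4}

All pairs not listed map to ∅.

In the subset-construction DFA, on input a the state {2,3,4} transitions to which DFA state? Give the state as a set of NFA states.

δ(2,a) = {1,3,4}; δ(3,a) = {1,2,3}; δ(4,a) = ∅.
Union: {1,2,3,4}.

{1,2,3,4}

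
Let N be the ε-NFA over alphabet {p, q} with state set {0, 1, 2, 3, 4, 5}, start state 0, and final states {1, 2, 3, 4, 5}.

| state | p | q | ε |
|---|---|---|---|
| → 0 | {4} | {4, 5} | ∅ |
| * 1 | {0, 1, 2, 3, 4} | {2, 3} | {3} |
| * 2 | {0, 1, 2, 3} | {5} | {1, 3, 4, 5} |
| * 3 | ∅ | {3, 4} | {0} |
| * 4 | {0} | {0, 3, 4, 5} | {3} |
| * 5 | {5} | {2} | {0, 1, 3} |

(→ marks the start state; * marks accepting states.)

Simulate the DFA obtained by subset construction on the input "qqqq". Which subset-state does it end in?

Start: {0}.
δ(0,q) = {4, 5}.
Union: {4, 5}.
ε-closure gives {0, 1, 3, 4, 5}.
After q: {0, 1, 3, 4, 5}.
δ(0,q) = {4, 5}; δ(1,q) = {2, 3}; δ(3,q) = {3, 4}; δ(4,q) = {0, 3, 4, 5}; δ(5,q) = {2}.
Union: {0, 2, 3, 4, 5}.
ε-closure gives {0, 1, 2, 3, 4, 5}.
After q: {0, 1, 2, 3, 4, 5}.
δ(0,q) = {4, 5}; δ(1,q) = {2, 3}; δ(2,q) = {5}; δ(3,q) = {3, 4}; δ(4,q) = {0, 3, 4, 5}; δ(5,q) = {2}.
Union: {0, 2, 3, 4, 5}.
ε-closure gives {0, 1, 2, 3, 4, 5}.
After q: {0, 1, 2, 3, 4, 5}.
δ(0,q) = {4, 5}; δ(1,q) = {2, 3}; δ(2,q) = {5}; δ(3,q) = {3, 4}; δ(4,q) = {0, 3, 4, 5}; δ(5,q) = {2}.
Union: {0, 2, 3, 4, 5}.
ε-closure gives {0, 1, 2, 3, 4, 5}.
After q: {0, 1, 2, 3, 4, 5}.

{0, 1, 2, 3, 4, 5}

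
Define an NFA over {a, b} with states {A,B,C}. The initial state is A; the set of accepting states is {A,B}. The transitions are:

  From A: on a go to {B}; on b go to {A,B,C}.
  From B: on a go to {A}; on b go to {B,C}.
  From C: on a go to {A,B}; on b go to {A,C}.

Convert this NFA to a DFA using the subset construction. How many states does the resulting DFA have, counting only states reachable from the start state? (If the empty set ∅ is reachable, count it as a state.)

Start state of the DFA: {A}.
{A} --a--> {B}  [new]
{A} --b--> {A,B,C}  [new]
{B} --a--> {A}  [seen]
{B} --b--> {B,C}  [new]
{A,B,C} --a--> {A,B}  [new]
{A,B,C} --b--> {A,B,C}  [seen]
{B,C} --a--> {A,B}  [seen]
{B,C} --b--> {A,B,C}  [seen]
{A,B} --a--> {A,B}  [seen]
{A,B} --b--> {A,B,C}  [seen]
Reachable DFA states: {A}, {B}, {A,B,C}, {B,C}, {A,B}.

5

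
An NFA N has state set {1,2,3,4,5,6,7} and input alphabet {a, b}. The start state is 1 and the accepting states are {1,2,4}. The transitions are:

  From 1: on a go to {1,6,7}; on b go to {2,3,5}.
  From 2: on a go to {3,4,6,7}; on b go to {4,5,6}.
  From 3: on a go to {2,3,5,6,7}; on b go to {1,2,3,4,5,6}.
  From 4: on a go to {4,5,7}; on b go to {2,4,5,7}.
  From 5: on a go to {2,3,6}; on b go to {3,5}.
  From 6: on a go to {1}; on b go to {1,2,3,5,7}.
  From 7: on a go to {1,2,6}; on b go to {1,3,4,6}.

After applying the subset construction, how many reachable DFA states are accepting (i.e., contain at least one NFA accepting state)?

8

Start state of the DFA: {1}.
{1} --a--> {1,6,7}  [new]
{1} --b--> {2,3,5}  [new]
{1,6,7} --a--> {1,2,6,7}  [new]
{1,6,7} --b--> {1,2,3,4,5,6,7}  [new]
{2,3,5} --a--> {2,3,4,5,6,7}  [new]
{2,3,5} --b--> {1,2,3,4,5,6}  [new]
{1,2,6,7} --a--> {1,2,3,4,6,7}  [new]
{1,2,6,7} --b--> {1,2,3,4,5,6,7}  [seen]
{1,2,3,4,5,6,7} --a--> {1,2,3,4,5,6,7}  [seen]
{1,2,3,4,5,6,7} --b--> {1,2,3,4,5,6,7}  [seen]
{2,3,4,5,6,7} --a--> {1,2,3,4,5,6,7}  [seen]
{2,3,4,5,6,7} --b--> {1,2,3,4,5,6,7}  [seen]
{1,2,3,4,5,6} --a--> {1,2,3,4,5,6,7}  [seen]
{1,2,3,4,5,6} --b--> {1,2,3,4,5,6,7}  [seen]
{1,2,3,4,6,7} --a--> {1,2,3,4,5,6,7}  [seen]
{1,2,3,4,6,7} --b--> {1,2,3,4,5,6,7}  [seen]
Reachable DFA states: {1}, {1,6,7}, {2,3,5}, {1,2,6,7}, {1,2,3,4,5,6,7}, {2,3,4,5,6,7}, {1,2,3,4,5,6}, {1,2,3,4,6,7}.
Accepting DFA states (contain an NFA accepting state): {1}, {1,6,7}, {2,3,5}, {1,2,6,7}, {1,2,3,4,5,6,7}, {2,3,4,5,6,7}, {1,2,3,4,5,6}, {1,2,3,4,6,7}.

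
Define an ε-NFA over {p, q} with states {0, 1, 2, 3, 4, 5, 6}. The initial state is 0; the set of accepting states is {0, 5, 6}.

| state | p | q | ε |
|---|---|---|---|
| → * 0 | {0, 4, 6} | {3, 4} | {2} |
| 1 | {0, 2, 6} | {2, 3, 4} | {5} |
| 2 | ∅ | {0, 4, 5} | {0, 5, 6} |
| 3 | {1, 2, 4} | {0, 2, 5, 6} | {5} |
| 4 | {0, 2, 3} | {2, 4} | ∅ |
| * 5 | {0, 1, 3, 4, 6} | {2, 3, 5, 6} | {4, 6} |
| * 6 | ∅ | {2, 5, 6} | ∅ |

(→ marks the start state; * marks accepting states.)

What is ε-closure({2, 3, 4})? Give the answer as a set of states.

Begin with {2, 3, 4}.
2 →ε {0, 5, 6}; add 0, 5, 6.
ε-closure = {0, 2, 3, 4, 5, 6}.

{0, 2, 3, 4, 5, 6}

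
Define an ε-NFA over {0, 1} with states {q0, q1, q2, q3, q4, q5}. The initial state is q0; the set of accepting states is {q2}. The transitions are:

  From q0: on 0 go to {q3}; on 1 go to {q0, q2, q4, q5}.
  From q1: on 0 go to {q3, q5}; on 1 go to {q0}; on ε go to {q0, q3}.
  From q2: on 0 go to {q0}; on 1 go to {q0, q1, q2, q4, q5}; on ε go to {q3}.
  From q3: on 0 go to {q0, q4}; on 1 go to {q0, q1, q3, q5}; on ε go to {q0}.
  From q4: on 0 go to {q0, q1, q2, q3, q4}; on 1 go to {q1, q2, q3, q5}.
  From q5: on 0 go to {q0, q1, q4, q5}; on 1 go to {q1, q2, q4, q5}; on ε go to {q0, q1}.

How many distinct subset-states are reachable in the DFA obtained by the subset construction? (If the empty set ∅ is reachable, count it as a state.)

5

Start state of the DFA: {q0} (ε-closure of the NFA start).
{q0} --0--> {q0, q3}  [new]
{q0} --1--> {q0, q1, q2, q3, q4, q5}  [new]
{q0, q3} --0--> {q0, q3, q4}  [new]
{q0, q3} --1--> {q0, q1, q2, q3, q4, q5}  [seen]
{q0, q1, q2, q3, q4, q5} --0--> {q0, q1, q2, q3, q4, q5}  [seen]
{q0, q1, q2, q3, q4, q5} --1--> {q0, q1, q2, q3, q4, q5}  [seen]
{q0, q3, q4} --0--> {q0, q1, q2, q3, q4}  [new]
{q0, q3, q4} --1--> {q0, q1, q2, q3, q4, q5}  [seen]
{q0, q1, q2, q3, q4} --0--> {q0, q1, q2, q3, q4, q5}  [seen]
{q0, q1, q2, q3, q4} --1--> {q0, q1, q2, q3, q4, q5}  [seen]
Reachable DFA states: {q0}, {q0, q3}, {q0, q1, q2, q3, q4, q5}, {q0, q3, q4}, {q0, q1, q2, q3, q4}.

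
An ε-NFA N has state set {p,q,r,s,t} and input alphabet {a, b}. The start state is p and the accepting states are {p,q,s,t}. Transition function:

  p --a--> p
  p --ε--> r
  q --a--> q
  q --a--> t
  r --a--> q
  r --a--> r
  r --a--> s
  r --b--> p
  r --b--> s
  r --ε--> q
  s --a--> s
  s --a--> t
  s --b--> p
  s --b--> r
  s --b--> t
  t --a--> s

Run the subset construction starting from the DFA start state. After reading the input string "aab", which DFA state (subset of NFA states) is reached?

{p,q,r,s,t}

Start: {p,q,r}.
δ(p,a) = {p}; δ(q,a) = {q,t}; δ(r,a) = {q,r,s}.
Union: {p,q,r,s,t}.
After a: {p,q,r,s,t}.
δ(p,a) = {p}; δ(q,a) = {q,t}; δ(r,a) = {q,r,s}; δ(s,a) = {s,t}; δ(t,a) = {s}.
Union: {p,q,r,s,t}.
After a: {p,q,r,s,t}.
δ(p,b) = ∅; δ(q,b) = ∅; δ(r,b) = {p,s}; δ(s,b) = {p,r,t}; δ(t,b) = ∅.
Union: {p,r,s,t}.
ε-closure gives {p,q,r,s,t}.
After b: {p,q,r,s,t}.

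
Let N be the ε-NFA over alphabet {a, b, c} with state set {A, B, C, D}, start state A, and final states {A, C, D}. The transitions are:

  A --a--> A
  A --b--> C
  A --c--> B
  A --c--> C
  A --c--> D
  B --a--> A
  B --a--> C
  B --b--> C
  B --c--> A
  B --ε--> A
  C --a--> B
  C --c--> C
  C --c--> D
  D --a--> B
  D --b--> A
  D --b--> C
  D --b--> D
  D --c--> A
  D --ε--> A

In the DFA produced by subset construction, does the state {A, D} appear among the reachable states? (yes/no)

Start state of the DFA: {A} (ε-closure of the NFA start).
{A} --a--> {A}  [seen]
{A} --b--> {C}  [new]
{A} --c--> {A, B, C, D}  [new]
{C} --a--> {A, B}  [new]
{C} --b--> ∅  [new]
{C} --c--> {A, C, D}  [new]
{A, B, C, D} --a--> {A, B, C}  [new]
{A, B, C, D} --b--> {A, C, D}  [seen]
{A, B, C, D} --c--> {A, B, C, D}  [seen]
{A, B} --a--> {A, C}  [new]
{A, B} --b--> {C}  [seen]
{A, B} --c--> {A, B, C, D}  [seen]
∅ --a--> ∅  [seen]
∅ --b--> ∅  [seen]
∅ --c--> ∅  [seen]
{A, C, D} --a--> {A, B}  [seen]
{A, C, D} --b--> {A, C, D}  [seen]
{A, C, D} --c--> {A, B, C, D}  [seen]
{A, B, C} --a--> {A, B, C}  [seen]
{A, B, C} --b--> {C}  [seen]
{A, B, C} --c--> {A, B, C, D}  [seen]
{A, C} --a--> {A, B}  [seen]
{A, C} --b--> {C}  [seen]
{A, C} --c--> {A, B, C, D}  [seen]
Reachable DFA states: {A}, {C}, {A, B, C, D}, {A, B}, ∅, {A, C, D}, {A, B, C}, {A, C}.
{A, D} is not among them.

no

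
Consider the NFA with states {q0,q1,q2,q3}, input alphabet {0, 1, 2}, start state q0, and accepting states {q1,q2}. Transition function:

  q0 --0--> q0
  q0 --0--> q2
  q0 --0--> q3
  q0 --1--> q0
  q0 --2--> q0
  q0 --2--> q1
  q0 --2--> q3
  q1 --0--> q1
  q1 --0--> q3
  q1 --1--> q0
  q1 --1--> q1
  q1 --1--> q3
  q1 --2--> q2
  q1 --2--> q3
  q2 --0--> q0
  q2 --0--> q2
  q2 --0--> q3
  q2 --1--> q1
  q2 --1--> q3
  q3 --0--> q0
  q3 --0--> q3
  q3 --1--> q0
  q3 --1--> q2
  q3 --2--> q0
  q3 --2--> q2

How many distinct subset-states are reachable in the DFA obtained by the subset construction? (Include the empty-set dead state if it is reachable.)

4

Start state of the DFA: {q0}.
{q0} --0--> {q0,q2,q3}  [new]
{q0} --1--> {q0}  [seen]
{q0} --2--> {q0,q1,q3}  [new]
{q0,q2,q3} --0--> {q0,q2,q3}  [seen]
{q0,q2,q3} --1--> {q0,q1,q2,q3}  [new]
{q0,q2,q3} --2--> {q0,q1,q2,q3}  [seen]
{q0,q1,q3} --0--> {q0,q1,q2,q3}  [seen]
{q0,q1,q3} --1--> {q0,q1,q2,q3}  [seen]
{q0,q1,q3} --2--> {q0,q1,q2,q3}  [seen]
{q0,q1,q2,q3} --0--> {q0,q1,q2,q3}  [seen]
{q0,q1,q2,q3} --1--> {q0,q1,q2,q3}  [seen]
{q0,q1,q2,q3} --2--> {q0,q1,q2,q3}  [seen]
Reachable DFA states: {q0}, {q0,q2,q3}, {q0,q1,q3}, {q0,q1,q2,q3}.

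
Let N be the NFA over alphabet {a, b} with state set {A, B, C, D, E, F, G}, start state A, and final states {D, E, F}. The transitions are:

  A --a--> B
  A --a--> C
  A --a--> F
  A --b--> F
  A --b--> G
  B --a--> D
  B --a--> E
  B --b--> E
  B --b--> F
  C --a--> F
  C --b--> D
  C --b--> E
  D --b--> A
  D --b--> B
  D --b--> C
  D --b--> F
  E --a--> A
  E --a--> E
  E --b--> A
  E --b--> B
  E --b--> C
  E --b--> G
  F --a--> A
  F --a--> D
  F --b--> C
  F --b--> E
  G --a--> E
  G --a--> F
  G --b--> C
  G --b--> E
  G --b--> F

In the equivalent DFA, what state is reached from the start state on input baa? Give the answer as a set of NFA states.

Start: {A}.
δ(A,b) = {F, G}.
Union: {F, G}.
After b: {F, G}.
δ(F,a) = {A, D}; δ(G,a) = {E, F}.
Union: {A, D, E, F}.
After a: {A, D, E, F}.
δ(A,a) = {B, C, F}; δ(D,a) = ∅; δ(E,a) = {A, E}; δ(F,a) = {A, D}.
Union: {A, B, C, D, E, F}.
After a: {A, B, C, D, E, F}.

{A, B, C, D, E, F}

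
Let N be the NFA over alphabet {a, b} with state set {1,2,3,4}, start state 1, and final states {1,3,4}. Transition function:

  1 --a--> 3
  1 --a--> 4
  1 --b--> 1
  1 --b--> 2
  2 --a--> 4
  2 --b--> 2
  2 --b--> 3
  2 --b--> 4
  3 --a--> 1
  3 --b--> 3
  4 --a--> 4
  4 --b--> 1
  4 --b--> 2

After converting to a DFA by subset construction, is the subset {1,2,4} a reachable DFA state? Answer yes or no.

no

Start state of the DFA: {1}.
{1} --a--> {3,4}  [new]
{1} --b--> {1,2}  [new]
{3,4} --a--> {1,4}  [new]
{3,4} --b--> {1,2,3}  [new]
{1,2} --a--> {3,4}  [seen]
{1,2} --b--> {1,2,3,4}  [new]
{1,4} --a--> {3,4}  [seen]
{1,4} --b--> {1,2}  [seen]
{1,2,3} --a--> {1,3,4}  [new]
{1,2,3} --b--> {1,2,3,4}  [seen]
{1,2,3,4} --a--> {1,3,4}  [seen]
{1,2,3,4} --b--> {1,2,3,4}  [seen]
{1,3,4} --a--> {1,3,4}  [seen]
{1,3,4} --b--> {1,2,3}  [seen]
Reachable DFA states: {1}, {3,4}, {1,2}, {1,4}, {1,2,3}, {1,2,3,4}, {1,3,4}.
{1,2,4} is not among them.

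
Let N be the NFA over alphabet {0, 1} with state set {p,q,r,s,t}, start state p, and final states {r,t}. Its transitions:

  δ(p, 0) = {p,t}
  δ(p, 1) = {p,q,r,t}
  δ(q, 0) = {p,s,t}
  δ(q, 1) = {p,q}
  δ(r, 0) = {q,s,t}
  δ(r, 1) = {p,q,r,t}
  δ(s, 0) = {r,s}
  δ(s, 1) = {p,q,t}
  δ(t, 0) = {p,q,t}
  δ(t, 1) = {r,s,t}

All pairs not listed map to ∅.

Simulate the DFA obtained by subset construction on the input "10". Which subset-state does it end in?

{p,q,s,t}

Start: {p}.
δ(p,1) = {p,q,r,t}.
Union: {p,q,r,t}.
After 1: {p,q,r,t}.
δ(p,0) = {p,t}; δ(q,0) = {p,s,t}; δ(r,0) = {q,s,t}; δ(t,0) = {p,q,t}.
Union: {p,q,s,t}.
After 0: {p,q,s,t}.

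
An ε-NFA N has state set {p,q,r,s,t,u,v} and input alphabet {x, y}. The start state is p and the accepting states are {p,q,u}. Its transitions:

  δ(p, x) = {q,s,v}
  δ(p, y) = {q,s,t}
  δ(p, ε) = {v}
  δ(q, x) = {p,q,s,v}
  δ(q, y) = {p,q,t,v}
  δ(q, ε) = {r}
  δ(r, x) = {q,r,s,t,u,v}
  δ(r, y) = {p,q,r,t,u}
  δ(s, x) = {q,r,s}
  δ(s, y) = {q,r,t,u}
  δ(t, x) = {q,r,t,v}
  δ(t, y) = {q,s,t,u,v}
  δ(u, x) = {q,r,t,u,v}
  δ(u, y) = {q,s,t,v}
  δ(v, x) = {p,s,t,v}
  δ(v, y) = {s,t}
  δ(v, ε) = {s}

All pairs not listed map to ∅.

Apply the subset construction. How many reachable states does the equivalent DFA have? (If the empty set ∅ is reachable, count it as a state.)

4

Start state of the DFA: {p,s,v} (ε-closure of the NFA start).
{p,s,v} --x--> {p,q,r,s,t,v}  [new]
{p,s,v} --y--> {q,r,s,t,u}  [new]
{p,q,r,s,t,v} --x--> {p,q,r,s,t,u,v}  [new]
{p,q,r,s,t,v} --y--> {p,q,r,s,t,u,v}  [seen]
{q,r,s,t,u} --x--> {p,q,r,s,t,u,v}  [seen]
{q,r,s,t,u} --y--> {p,q,r,s,t,u,v}  [seen]
{p,q,r,s,t,u,v} --x--> {p,q,r,s,t,u,v}  [seen]
{p,q,r,s,t,u,v} --y--> {p,q,r,s,t,u,v}  [seen]
Reachable DFA states: {p,s,v}, {p,q,r,s,t,v}, {q,r,s,t,u}, {p,q,r,s,t,u,v}.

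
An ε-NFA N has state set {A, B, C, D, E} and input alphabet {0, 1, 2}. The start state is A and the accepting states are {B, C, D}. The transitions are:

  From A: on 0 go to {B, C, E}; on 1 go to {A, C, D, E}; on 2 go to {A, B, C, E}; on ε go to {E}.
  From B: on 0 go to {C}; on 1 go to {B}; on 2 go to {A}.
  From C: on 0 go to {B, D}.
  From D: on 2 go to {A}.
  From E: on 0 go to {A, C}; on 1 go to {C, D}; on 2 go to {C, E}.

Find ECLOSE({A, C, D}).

Begin with {A, C, D}.
A →ε {E}; add E.
ε-closure = {A, C, D, E}.

{A, C, D, E}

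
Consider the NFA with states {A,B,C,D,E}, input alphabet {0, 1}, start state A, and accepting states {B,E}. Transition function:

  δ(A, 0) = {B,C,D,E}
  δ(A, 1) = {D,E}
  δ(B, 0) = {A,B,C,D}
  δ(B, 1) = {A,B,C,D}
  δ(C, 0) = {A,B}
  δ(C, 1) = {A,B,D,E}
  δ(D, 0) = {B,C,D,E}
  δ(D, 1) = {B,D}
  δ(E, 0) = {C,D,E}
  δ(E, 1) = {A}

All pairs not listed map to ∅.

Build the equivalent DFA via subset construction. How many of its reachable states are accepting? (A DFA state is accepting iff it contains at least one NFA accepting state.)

4

Start state of the DFA: {A}.
{A} --0--> {B,C,D,E}  [new]
{A} --1--> {D,E}  [new]
{B,C,D,E} --0--> {A,B,C,D,E}  [new]
{B,C,D,E} --1--> {A,B,C,D,E}  [seen]
{D,E} --0--> {B,C,D,E}  [seen]
{D,E} --1--> {A,B,D}  [new]
{A,B,C,D,E} --0--> {A,B,C,D,E}  [seen]
{A,B,C,D,E} --1--> {A,B,C,D,E}  [seen]
{A,B,D} --0--> {A,B,C,D,E}  [seen]
{A,B,D} --1--> {A,B,C,D,E}  [seen]
Reachable DFA states: {A}, {B,C,D,E}, {D,E}, {A,B,C,D,E}, {A,B,D}.
Accepting DFA states (contain an NFA accepting state): {B,C,D,E}, {D,E}, {A,B,C,D,E}, {A,B,D}.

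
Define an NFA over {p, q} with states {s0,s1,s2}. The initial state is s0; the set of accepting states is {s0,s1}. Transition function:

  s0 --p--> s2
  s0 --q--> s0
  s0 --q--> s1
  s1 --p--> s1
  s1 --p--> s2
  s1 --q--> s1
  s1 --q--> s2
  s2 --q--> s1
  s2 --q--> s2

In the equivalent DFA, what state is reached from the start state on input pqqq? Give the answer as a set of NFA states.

{s1,s2}

Start: {s0}.
δ(s0,p) = {s2}.
Union: {s2}.
After p: {s2}.
δ(s2,q) = {s1,s2}.
Union: {s1,s2}.
After q: {s1,s2}.
δ(s1,q) = {s1,s2}; δ(s2,q) = {s1,s2}.
Union: {s1,s2}.
After q: {s1,s2}.
δ(s1,q) = {s1,s2}; δ(s2,q) = {s1,s2}.
Union: {s1,s2}.
After q: {s1,s2}.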